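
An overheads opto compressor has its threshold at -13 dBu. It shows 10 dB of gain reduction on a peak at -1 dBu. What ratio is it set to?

6:1

Input overshoot = -1 − (-13) = 12 dB.
Output overshoot = 12 − 10 = 2 dB.
Ratio = input overshoot / output overshoot = 12 / 2 = 6.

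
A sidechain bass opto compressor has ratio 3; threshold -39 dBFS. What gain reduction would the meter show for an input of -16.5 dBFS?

Overshoot = -16.5 − (-39) = 22.5 dB.
After 3:1 compression the overshoot becomes 22.5/3 = 7.5 dB.
So the signal is attenuated by 22.5 − 7.5 = 15 dB.

15 dB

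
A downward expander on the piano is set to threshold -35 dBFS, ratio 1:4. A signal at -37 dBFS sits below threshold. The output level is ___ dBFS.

-43 dBFS

Below threshold, a 1:4 expander applies gain = (4−1)×(T − x) of attenuation.
(4−1) × 2 = 6 dB, so output = -37 − 6 = -43 dBFS.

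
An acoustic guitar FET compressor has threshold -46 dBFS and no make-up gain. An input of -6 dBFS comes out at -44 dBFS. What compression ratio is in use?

20:1

Input overshoot = -6 − (-46) = 40 dB; output overshoot = -44 − (-46) = 2 dB.
Ratio = 40 / 2 = 20.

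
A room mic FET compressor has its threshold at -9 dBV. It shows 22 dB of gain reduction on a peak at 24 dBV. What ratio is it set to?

3:1

Input overshoot = 24 − (-9) = 33 dB.
Output overshoot = 33 − 22 = 11 dB.
Ratio = input overshoot / output overshoot = 33 / 11 = 3.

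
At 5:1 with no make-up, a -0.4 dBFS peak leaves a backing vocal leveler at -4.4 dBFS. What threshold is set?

Gain reduction = -0.4 − (-4.4) = 4 dB; output overshoot = GR / (R − 1) = 4 / 4 = 1 dB.
Threshold = output − output overshoot = -4.4 − 1 = -5.4 dBFS.

-5.4 dBFS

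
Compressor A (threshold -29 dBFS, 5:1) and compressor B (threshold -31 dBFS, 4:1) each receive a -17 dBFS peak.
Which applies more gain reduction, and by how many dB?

A: overshoot 12 dB → output overshoot 2.4 dB → GR 9.6 dB.
B: overshoot 14 dB → output overshoot 3.5 dB → GR 10.5 dB.
B applies 0.9 dB more gain reduction.

B, by 0.9 dB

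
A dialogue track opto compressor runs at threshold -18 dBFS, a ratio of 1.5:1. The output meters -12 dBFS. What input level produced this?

That's 6 dB above the -18 dBFS threshold.
Undo the ratio: input overshoot = 6 × 1.5 = 9 dB, giving input = -9 dBFS.

-9 dBFS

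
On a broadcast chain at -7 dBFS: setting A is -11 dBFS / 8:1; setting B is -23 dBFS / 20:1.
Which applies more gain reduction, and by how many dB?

A: GR = 4 − 4/8 = 3.5 dB.
B: GR = 16 − 16/20 = 15.2 dB.
B reduces 11.7 dB more.

B, by 11.7 dB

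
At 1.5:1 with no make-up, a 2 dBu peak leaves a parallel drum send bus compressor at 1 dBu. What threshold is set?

-1 dBu

Input is 3 dB above T (since output overshoot × R = input overshoot: (1 − T)·1.5 = 2 − T gives T = -1 dBu).
Check: -1 + (2 − (-1))/1.5 = -1 + 2 = 1 dBu. ✓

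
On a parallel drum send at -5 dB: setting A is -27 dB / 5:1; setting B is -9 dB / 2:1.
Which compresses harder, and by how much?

A: GR = 22 − 22/5 = 17.6 dB.
B: GR = 4 − 4/2 = 2 dB.
A applies 15.6 dB more gain reduction.

A, by 15.6 dB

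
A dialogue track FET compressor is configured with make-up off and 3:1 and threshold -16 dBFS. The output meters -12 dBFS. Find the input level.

Post-compression overshoot = -12 − (-16) = 4 dB.
Before 3:1 compression the overshoot was 4 × 3 = 12 dB, so input = -16 + 12 = -4 dBFS.

-4 dBFS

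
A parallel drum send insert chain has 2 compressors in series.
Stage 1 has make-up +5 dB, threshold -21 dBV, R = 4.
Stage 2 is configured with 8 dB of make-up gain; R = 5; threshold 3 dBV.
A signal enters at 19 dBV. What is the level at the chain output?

Stage 1: overshoot 40 dB → 40/4 = 10 dB → -11 dBV; +5 dB make-up → -6 dBV.
Stage 2: -6 dBV is at or below the 3 dBV threshold — no compression; make-up brings it to 2 dBV.

2 dBV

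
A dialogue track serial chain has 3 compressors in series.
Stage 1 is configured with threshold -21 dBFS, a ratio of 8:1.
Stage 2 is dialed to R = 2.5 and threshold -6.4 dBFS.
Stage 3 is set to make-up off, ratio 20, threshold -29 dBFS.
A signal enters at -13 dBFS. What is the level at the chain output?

Stage 1: 8 dB above -21 dBFS, reduced 8:1 to 1 dB above → -20 dBFS.
Stage 2: -20 dBFS ≤ -6.4 dBFS, so stage 2 doesn't engage; output -20 dBFS.
Stage 3: overshoot 9 dB → 9/20 = 0.45 dB → -28.55 dBFS.

-28.55 dBFS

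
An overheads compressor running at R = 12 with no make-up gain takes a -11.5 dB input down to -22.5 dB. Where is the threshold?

Input is 12 dB above T (since output overshoot × R = input overshoot: (-22.5 − T)·12 = -11.5 − T gives T = -23.5 dB).
Check: -23.5 + (-11.5 − (-23.5))/12 = -23.5 + 1 = -22.5 dB. ✓

-23.5 dB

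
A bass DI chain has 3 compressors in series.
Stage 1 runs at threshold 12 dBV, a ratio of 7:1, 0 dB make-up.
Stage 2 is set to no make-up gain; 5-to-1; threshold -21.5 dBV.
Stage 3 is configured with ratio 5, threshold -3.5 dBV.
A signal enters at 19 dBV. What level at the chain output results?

Stage 1: 7 dB above 12 dBV, reduced 7:1 to 1 dB above → 13 dBV.
Stage 2: overshoot 34.5 dB → 34.5/5 = 6.9 dB → -14.6 dBV.
Stage 3: -14.6 dBV ≤ -3.5 dBV, so stage 3 doesn't engage; output -14.6 dBV.

-14.6 dBV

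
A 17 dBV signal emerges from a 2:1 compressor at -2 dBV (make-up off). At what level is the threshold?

-21 dBV

Let T be the threshold. Output overshoot = (input overshoot)/R, so -2 − T = (17 − T)/2.
2·(-2 − T) = 17 − T → 1·T = -4 − 17 = -21.
T = -21/1 = -21 dBV.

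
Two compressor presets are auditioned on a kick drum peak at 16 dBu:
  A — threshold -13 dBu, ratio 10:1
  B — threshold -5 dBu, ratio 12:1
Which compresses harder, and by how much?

A: overshoot 29 dB → output overshoot 2.9 dB → GR 26.1 dB.
B: overshoot 21 dB → output overshoot 1.75 dB → GR 19.25 dB.
A reduces 6.85 dB more.

A, by 6.85 dB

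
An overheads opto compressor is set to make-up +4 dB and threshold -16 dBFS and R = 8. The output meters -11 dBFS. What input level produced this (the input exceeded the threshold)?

-8 dBFS

Stripping the +4 dB make-up gives -15 dBFS at the gain stage.
Post-compression overshoot = -15 − (-16) = 1 dB.
Undo the ratio: input overshoot = 1 × 8 = 8 dB, giving input = -8 dBFS.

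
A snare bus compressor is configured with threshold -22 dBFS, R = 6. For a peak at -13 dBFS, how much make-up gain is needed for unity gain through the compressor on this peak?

The peak compresses to -22 + 9/6 = -20.5 dBFS.
To reach -13 dBFS requires -13 − (-20.5) = 7.5 dB of make-up.

7.5 dB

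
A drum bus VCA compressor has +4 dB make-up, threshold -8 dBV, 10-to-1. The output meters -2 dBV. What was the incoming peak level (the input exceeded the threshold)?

12 dBV

Stripping the +4 dB make-up gives -6 dBV at the gain stage.
That's 2 dB above the -8 dBV threshold.
Undo the ratio: input overshoot = 2 × 10 = 20 dB, giving input = 12 dBV.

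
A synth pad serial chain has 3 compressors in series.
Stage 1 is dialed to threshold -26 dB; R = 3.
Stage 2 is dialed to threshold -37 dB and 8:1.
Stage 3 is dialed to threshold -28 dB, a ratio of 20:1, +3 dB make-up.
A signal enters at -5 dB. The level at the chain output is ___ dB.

-31.75 dB

Stage 1: -5 dB is 21 dB over -26 dB; at 3:1 that becomes 7 dB over, giving -19 dB.
Stage 2: -19 dB is 18 dB over -37 dB; at 8:1 that becomes 2.25 dB over, giving -34.75 dB.
Stage 3: -34.75 dB ≤ -28 dB, so stage 3 doesn't engage; make-up brings it to -31.75 dB.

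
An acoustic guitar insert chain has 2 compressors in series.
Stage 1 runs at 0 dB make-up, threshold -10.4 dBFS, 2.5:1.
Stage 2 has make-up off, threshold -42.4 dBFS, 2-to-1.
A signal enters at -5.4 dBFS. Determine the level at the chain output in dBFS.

-25.4 dBFS

Stage 1: 5 dB above -10.4 dBFS, reduced 2.5:1 to 2 dB above → -8.4 dBFS.
Stage 2: -8.4 dBFS is 34 dB over -42.4 dBFS; at 2:1 that becomes 17 dB over, giving -25.4 dBFS.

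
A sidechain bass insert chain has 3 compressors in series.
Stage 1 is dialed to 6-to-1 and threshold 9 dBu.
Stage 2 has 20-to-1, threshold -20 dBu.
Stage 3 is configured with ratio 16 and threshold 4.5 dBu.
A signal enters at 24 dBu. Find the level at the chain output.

Stage 1: 24 dBu is 15 dB over 9 dBu; at 6:1 that becomes 2.5 dB over, giving 11.5 dBu.
Stage 2: 11.5 dBu is 31.5 dB over -20 dBu; at 20:1 that becomes 1.575 dB over, giving -18.425 dBu.
Stage 3: -18.425 dBu ≤ 4.5 dBu, so stage 3 doesn't engage; output -18.425 dBu.

-18.425 dBu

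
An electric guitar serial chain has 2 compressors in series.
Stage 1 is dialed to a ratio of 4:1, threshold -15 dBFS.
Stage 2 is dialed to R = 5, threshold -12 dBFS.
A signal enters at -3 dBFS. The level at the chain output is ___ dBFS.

-12 dBFS

Stage 1: overshoot 12 dB → 12/4 = 3 dB → -12 dBFS.
Stage 2: below threshold (-12 ≤ -12); passes unchanged; output -12 dBFS.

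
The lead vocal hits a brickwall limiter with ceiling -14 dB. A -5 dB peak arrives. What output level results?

-14 dB

At ∞:1, everything above -14 dB is held at the ceiling.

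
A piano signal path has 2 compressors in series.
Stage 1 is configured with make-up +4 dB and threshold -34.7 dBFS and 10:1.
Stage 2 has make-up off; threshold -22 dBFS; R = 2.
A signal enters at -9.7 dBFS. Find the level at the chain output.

Stage 1: 25 dB above -34.7 dBFS, reduced 10:1 to 2.5 dB above → -32.2 dBFS; +4 dB make-up → -28.2 dBFS.
Stage 2: below threshold (-28.2 ≤ -22); passes unchanged; output -28.2 dBFS.

-28.2 dBFS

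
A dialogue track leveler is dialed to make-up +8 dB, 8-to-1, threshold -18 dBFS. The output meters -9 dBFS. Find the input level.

Remove make-up: -9 − 8 = -17 dBFS.
Post-compression overshoot = -17 − (-18) = 1 dB.
Undo the ratio: input overshoot = 1 × 8 = 8 dB, giving input = -10 dBFS.

-10 dBFS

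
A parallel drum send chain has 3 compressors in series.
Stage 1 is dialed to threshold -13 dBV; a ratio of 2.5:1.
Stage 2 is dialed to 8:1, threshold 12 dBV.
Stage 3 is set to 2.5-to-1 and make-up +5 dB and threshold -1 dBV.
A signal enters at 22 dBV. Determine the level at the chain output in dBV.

4.8 dBV

Stage 1: 22 dBV is 35 dB over -13 dBV; at 2.5:1 that becomes 14 dB over, giving 1 dBV.
Stage 2: 1 dBV ≤ 12 dBV, so stage 2 doesn't engage; output 1 dBV.
Stage 3: overshoot 2 dB → 2/2.5 = 0.8 dB → -0.2 dBV; +5 dB make-up → 4.8 dBV.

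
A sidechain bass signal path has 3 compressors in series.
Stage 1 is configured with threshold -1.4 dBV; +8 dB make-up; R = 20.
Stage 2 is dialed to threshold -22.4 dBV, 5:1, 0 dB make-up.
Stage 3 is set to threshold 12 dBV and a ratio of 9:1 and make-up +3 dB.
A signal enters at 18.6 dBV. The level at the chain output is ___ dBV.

-13.4 dBV

Stage 1: overshoot 20 dB → 20/20 = 1 dB → -0.4 dBV; +8 dB make-up → 7.6 dBV.
Stage 2: overshoot 30 dB → 30/5 = 6 dB → -16.4 dBV.
Stage 3: -16.4 dBV is at or below the 12 dBV threshold — no compression; make-up brings it to -13.4 dBV.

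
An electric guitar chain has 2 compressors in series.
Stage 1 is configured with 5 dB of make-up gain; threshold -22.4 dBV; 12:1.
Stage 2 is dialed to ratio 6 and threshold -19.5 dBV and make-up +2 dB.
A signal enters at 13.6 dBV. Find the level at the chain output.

-16.65 dBV

Stage 1: 36 dB above -22.4 dBV, reduced 12:1 to 3 dB above → -19.4 dBV; +5 dB make-up → -14.4 dBV.
Stage 2: 5.1 dB above -19.5 dBV, reduced 6:1 to 0.85 dB above → -18.65 dBV; +2 dB make-up → -16.65 dBV.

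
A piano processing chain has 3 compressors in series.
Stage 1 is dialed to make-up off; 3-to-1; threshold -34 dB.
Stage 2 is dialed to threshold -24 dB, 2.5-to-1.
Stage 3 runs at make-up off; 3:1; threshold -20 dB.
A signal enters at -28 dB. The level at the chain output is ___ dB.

Stage 1: 6 dB above -34 dB, reduced 3:1 to 2 dB above → -32 dB.
Stage 2: below threshold (-32 ≤ -24); passes unchanged; output -32 dB.
Stage 3: -32 dB ≤ -20 dB, so stage 3 doesn't engage; output -32 dB.

-32 dB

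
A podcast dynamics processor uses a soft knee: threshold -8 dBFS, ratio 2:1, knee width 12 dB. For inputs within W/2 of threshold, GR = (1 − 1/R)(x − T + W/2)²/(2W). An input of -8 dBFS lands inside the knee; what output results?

-8.75 dBFS

x − T + W/2 = -8 − (-8) + 6 = 6.
GR = (1 − 1/2) × 6² / 24 = 0.5 × 36 / 24 = 0.75 dB.
Output = -8 − 0.75 = -8.75 dBFS.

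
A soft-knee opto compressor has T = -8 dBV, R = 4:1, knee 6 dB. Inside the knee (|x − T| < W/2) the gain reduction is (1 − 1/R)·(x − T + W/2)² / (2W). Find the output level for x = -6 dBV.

-7.5625 dBV

x − T + W/2 = -6 − (-8) + 3 = 5.
GR = (1 − 1/4) × 5² / 12 = 0.75 × 25 / 12 = 1.5625 dB.
Output = -6 − 1.5625 = -7.5625 dBV.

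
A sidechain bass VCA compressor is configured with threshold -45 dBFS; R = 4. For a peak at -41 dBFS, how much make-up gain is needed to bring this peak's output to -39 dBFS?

The peak compresses to -45 + 4/4 = -44 dBFS.
To reach -39 dBFS requires -39 − (-44) = 5 dB of make-up.

5 dB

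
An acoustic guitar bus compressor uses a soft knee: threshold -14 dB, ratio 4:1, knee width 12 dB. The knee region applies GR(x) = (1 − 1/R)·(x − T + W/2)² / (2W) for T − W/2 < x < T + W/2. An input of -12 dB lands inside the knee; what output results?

x − T + W/2 = -12 − (-14) + 6 = 8.
GR = (1 − 1/4) × 8² / 24 = 0.75 × 64 / 24 = 2 dB.
Output = -12 − 2 = -14 dB.

-14 dB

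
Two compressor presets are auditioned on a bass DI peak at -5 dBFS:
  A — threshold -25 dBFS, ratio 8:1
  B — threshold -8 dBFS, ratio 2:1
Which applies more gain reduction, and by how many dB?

A: overshoot 20 dB → output overshoot 2.5 dB → GR 17.5 dB.
B: overshoot 3 dB → output overshoot 1.5 dB → GR 1.5 dB.
A reduces 16 dB more.

A, by 16 dB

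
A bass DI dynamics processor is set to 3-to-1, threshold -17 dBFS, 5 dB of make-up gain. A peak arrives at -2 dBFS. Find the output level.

Overshoot: -2 − (-17) = 15 dB.
At 3:1 the overshoot is divided by 3, leaving 5 dB above threshold.
Output = -17 + 5 = -12 dBFS; make-up adds 5 dB, giving -7 dBFS.

-7 dBFS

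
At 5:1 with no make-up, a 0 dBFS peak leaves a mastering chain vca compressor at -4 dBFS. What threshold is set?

Input is 5 dB above T (since output overshoot × R = input overshoot: (-4 − T)·5 = 0 − T gives T = -5 dBFS).
Check: -5 + (0 − (-5))/5 = -5 + 1 = -4 dBFS. ✓

-5 dBFS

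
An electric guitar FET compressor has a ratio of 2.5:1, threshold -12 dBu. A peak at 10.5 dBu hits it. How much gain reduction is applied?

13.5 dB

Overshoot = 10.5 − (-12) = 22.5 dB.
At 2.5:1, output sits 22.5/2.5 = 9 dB above threshold.
GR = overshoot in − overshoot out = 22.5 − 9 = 13.5 dB.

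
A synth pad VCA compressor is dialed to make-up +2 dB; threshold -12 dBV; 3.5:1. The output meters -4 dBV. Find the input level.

Before make-up, the level was -4 − 2 = -6 dBV.
Post-compression overshoot = -6 − (-12) = 6 dB.
Before 3.5:1 compression the overshoot was 6 × 3.5 = 21 dB, so input = -12 + 21 = 9 dBV.

9 dBV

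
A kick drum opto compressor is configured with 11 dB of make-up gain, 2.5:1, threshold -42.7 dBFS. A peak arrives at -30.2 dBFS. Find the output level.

-26.7 dBFS

The input is 12.5 dB above the -42.7 dBFS threshold.
At 2.5:1 the overshoot is divided by 2.5, leaving 5 dB above threshold.
Output = -42.7 + 5 = -37.7 dBFS; make-up adds 11 dB, giving -26.7 dBFS.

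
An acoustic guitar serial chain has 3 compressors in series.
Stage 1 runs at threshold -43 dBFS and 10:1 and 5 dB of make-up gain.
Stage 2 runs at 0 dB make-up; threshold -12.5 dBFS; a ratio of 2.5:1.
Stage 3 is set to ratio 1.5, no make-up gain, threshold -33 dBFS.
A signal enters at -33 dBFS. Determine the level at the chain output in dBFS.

Stage 1: 10 dB above -43 dBFS, reduced 10:1 to 1 dB above → -42 dBFS; +5 dB make-up → -37 dBFS.
Stage 2: -37 dBFS is at or below the -12.5 dBFS threshold — no compression; output -37 dBFS.
Stage 3: below threshold (-37 ≤ -33); passes unchanged; output -37 dBFS.

-37 dBFS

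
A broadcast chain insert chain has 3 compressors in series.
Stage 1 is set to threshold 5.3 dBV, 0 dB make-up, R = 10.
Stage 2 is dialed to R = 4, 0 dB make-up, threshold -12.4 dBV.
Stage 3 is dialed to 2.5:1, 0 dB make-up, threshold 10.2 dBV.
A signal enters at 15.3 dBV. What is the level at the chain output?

Stage 1: 15.3 dBV is 10 dB over 5.3 dBV; at 10:1 that becomes 1 dB over, giving 6.3 dBV.
Stage 2: 18.7 dB above -12.4 dBV, reduced 4:1 to 4.675 dB above → -7.725 dBV.
Stage 3: below threshold (-7.725 ≤ 10.2); passes unchanged; output -7.725 dBV.

-7.725 dBV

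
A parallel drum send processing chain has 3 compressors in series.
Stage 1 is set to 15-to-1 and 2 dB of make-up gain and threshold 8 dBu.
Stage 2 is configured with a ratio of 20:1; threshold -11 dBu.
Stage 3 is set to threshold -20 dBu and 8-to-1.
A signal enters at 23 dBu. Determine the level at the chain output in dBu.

-18.7375 dBu

Stage 1: overshoot 15 dB → 15/15 = 1 dB → 9 dBu; +2 dB make-up → 11 dBu.
Stage 2: 22 dB above -11 dBu, reduced 20:1 to 1.1 dB above → -9.9 dBu.
Stage 3: overshoot 10.1 dB → 10.1/8 = 1.2625 dB → -18.7375 dBu.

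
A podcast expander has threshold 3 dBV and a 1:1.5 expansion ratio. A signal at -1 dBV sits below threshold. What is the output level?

-3 dBV

Undershoot = 3 − (-1) = 4 dB.
At 1:1.5, that expands to 6 dB under threshold.
Output = 3 − 6 = -3 dBV.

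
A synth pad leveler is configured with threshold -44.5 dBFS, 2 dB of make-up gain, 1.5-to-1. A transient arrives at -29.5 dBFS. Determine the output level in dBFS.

-32.5 dBFS

The input is 15 dB above the -44.5 dBFS threshold.
The 15 dB excess becomes 10 dB after 1.5:1 reduction.
So the level is -44.5 + 10 = -34.5 dBFS; make-up adds 2 dB, giving -32.5 dBFS.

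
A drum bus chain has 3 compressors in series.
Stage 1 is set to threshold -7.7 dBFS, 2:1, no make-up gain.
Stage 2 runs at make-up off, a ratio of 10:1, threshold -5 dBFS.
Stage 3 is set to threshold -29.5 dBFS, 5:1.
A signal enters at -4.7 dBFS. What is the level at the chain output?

Stage 1: 3 dB above -7.7 dBFS, reduced 2:1 to 1.5 dB above → -6.2 dBFS.
Stage 2: -6.2 dBFS ≤ -5 dBFS, so stage 2 doesn't engage; output -6.2 dBFS.
Stage 3: -6.2 dBFS is 23.3 dB over -29.5 dBFS; at 5:1 that becomes 4.66 dB over, giving -24.84 dBFS.

-24.84 dBFS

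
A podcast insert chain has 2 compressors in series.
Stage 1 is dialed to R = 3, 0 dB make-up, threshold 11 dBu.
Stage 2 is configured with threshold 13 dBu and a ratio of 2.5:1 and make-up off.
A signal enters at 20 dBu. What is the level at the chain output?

Stage 1: 9 dB above 11 dBu, reduced 3:1 to 3 dB above → 14 dBu.
Stage 2: 1 dB above 13 dBu, reduced 2.5:1 to 0.4 dB above → 13.4 dBu.

13.4 dBu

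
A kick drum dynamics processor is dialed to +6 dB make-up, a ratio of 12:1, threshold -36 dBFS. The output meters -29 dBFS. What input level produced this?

-24 dBFS

Remove make-up: -29 − 6 = -35 dBFS.
That's 1 dB above the -36 dBFS threshold.
Before 12:1 compression the overshoot was 1 × 12 = 12 dB, so input = -36 + 12 = -24 dBFS.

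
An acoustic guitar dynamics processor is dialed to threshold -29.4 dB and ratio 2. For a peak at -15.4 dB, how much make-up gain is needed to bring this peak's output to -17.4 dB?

Without make-up, output = threshold + overshoot/2 = -29.4 + 7 = -22.4 dB.
Gap to target: 5 dB.

5 dB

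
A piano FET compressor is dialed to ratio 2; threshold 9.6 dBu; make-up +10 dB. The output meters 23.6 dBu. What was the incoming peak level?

17.6 dBu

Before make-up, the level was 23.6 − 10 = 13.6 dBu.
That's 4 dB above the 9.6 dBu threshold.
Input overshoot = R × output overshoot = 8 dB → input = 9.6 + 8 = 17.6 dBu.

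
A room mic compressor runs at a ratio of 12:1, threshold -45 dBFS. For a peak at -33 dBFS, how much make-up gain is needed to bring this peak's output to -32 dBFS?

The peak compresses to -45 + 12/12 = -44 dBFS.
To reach -32 dBFS requires -32 − (-44) = 12 dB of make-up.

12 dB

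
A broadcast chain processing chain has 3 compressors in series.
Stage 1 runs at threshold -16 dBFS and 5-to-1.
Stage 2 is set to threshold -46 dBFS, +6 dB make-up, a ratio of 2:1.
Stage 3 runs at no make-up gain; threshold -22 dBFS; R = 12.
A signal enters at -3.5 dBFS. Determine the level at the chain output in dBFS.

-23.75 dBFS

Stage 1: overshoot 12.5 dB → 12.5/5 = 2.5 dB → -13.5 dBFS.
Stage 2: 32.5 dB above -46 dBFS, reduced 2:1 to 16.25 dB above → -29.75 dBFS; +6 dB make-up → -23.75 dBFS.
Stage 3: -23.75 dBFS ≤ -22 dBFS, so stage 3 doesn't engage; output -23.75 dBFS.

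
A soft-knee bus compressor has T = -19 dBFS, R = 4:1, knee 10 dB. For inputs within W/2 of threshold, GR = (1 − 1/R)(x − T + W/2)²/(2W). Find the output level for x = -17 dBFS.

-18.8375 dBFS

x − T + W/2 = -17 − (-19) + 5 = 7.
GR = (1 − 1/4) × 7² / 20 = 0.75 × 49 / 20 = 1.8375 dB.
Output = -17 − 1.8375 = -18.8375 dBFS.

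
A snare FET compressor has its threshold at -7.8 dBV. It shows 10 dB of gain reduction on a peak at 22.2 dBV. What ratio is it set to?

1.5:1

Input overshoot = 22.2 − (-7.8) = 30 dB.
Output overshoot = 30 − 10 = 20 dB.
Ratio = input overshoot / output overshoot = 30 / 20 = 1.5.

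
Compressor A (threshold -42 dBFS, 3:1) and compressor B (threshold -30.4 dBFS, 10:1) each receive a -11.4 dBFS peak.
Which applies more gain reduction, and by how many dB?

A: 30.6 dB over, compressed to 10.2 dB over, so 20.4 dB of GR.
B: 19 dB over, compressed to 1.9 dB over, so 17.1 dB of GR.
A applies 3.3 dB more gain reduction.

A, by 3.3 dB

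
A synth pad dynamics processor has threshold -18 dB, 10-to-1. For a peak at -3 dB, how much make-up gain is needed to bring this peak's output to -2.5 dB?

Overshoot 15 dB → 15/10 = 1.5 dB after compression, so the compressed level is -18 + 1.5 = -16.5 dB.
Make-up = target − compressed = -2.5 − (-16.5) = 14 dB.

14 dB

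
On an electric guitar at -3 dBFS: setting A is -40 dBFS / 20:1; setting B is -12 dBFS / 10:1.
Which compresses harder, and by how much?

A, by 27.05 dB

A: GR = 37 − 37/20 = 35.15 dB.
B: GR = 9 − 9/10 = 8.1 dB.
Difference: 27.05 dB in favour of A.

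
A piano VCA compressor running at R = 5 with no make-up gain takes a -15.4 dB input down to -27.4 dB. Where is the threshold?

-30.4 dB

Input is 15 dB above T (since output overshoot × R = input overshoot: (-27.4 − T)·5 = -15.4 − T gives T = -30.4 dB).
Check: -30.4 + (-15.4 − (-30.4))/5 = -30.4 + 3 = -27.4 dB. ✓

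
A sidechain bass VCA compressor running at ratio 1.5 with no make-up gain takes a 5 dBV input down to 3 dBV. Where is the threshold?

Gain reduction = 5 − 3 = 2 dB; output overshoot = GR / (R − 1) = 2 / 0.5 = 4 dB.
Threshold = output − output overshoot = 3 − 4 = -1 dBV.

-1 dBV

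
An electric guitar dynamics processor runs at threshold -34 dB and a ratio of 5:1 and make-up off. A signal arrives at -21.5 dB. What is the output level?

-21.5 dB sits 12.5 dB over threshold.
5:1 compression reduces that to 12.5/5 = 2.5 dB over.
That puts the output at -31.5 dB.

-31.5 dB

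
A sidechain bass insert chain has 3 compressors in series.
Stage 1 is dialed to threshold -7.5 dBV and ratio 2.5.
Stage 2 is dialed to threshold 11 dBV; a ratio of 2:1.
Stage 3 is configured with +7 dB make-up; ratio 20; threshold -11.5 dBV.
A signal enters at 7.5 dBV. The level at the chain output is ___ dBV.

-4 dBV

Stage 1: 7.5 dBV is 15 dB over -7.5 dBV; at 2.5:1 that becomes 6 dB over, giving -1.5 dBV.
Stage 2: -1.5 dBV is at or below the 11 dBV threshold — no compression; output -1.5 dBV.
Stage 3: -1.5 dBV is 10 dB over -11.5 dBV; at 20:1 that becomes 0.5 dB over, giving -11 dBV; +7 dB make-up → -4 dBV.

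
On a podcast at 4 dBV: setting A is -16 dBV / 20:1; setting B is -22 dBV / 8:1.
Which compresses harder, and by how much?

A: GR = 20 − 20/20 = 19 dB.
B: GR = 26 − 26/8 = 22.75 dB.
B reduces 3.75 dB more.

B, by 3.75 dB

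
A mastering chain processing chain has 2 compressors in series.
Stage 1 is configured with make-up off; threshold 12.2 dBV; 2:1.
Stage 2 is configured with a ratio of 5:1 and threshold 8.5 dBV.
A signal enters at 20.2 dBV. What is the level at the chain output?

Stage 1: 8 dB above 12.2 dBV, reduced 2:1 to 4 dB above → 16.2 dBV.
Stage 2: 7.7 dB above 8.5 dBV, reduced 5:1 to 1.54 dB above → 10.04 dBV.

10.04 dBV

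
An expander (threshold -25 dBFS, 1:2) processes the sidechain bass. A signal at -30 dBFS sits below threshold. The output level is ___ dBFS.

The input is 5 dB below the -25 dBFS threshold.
A 1:2 expander multiplies undershoot by 2: 5 × 2 = 10 dB below threshold.
Output = -25 − 10 = -35 dBFS.

-35 dBFS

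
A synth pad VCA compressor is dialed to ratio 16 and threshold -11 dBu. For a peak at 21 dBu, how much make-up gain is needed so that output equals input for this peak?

30 dB

Overshoot 32 dB → 32/16 = 2 dB after compression, so the compressed level is -11 + 2 = -9 dBu.
Make-up = target − compressed = 21 − (-9) = 30 dB.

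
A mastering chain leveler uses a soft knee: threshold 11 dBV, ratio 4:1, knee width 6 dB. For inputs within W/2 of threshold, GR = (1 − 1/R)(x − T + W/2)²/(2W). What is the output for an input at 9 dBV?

8.9375 dBV

x − T + W/2 = 9 − 11 + 3 = 1.
GR = (1 − 1/4) × 1² / 12 = 0.75 × 1 / 12 = 0.0625 dB.
Output = 9 − 0.0625 = 8.9375 dBV.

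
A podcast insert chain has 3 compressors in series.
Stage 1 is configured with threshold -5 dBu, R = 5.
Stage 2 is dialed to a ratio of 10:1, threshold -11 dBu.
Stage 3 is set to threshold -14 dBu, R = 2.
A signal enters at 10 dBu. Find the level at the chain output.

Stage 1: 10 dBu is 15 dB over -5 dBu; at 5:1 that becomes 3 dB over, giving -2 dBu.
Stage 2: overshoot 9 dB → 9/10 = 0.9 dB → -10.1 dBu.
Stage 3: -10.1 dBu is 3.9 dB over -14 dBu; at 2:1 that becomes 1.95 dB over, giving -12.05 dBu.

-12.05 dBu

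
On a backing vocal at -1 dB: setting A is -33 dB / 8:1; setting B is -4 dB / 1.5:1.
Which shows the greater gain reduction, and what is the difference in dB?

A: overshoot 32 dB → output overshoot 4 dB → GR 28 dB.
B: overshoot 3 dB → output overshoot 2 dB → GR 1 dB.
Difference: 27 dB in favour of A.

A, by 27 dB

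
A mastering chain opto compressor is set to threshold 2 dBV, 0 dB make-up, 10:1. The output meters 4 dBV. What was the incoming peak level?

Post-compression overshoot = 4 − 2 = 2 dB.
Undo the ratio: input overshoot = 2 × 10 = 20 dB, giving input = 22 dBV.

22 dBV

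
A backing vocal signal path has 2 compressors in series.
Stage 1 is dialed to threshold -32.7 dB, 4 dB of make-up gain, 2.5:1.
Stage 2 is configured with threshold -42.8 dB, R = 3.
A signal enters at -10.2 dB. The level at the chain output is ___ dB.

-35.1 dB

Stage 1: overshoot 22.5 dB → 22.5/2.5 = 9 dB → -23.7 dB; +4 dB make-up → -19.7 dB.
Stage 2: overshoot 23.1 dB → 23.1/3 = 7.7 dB → -35.1 dB.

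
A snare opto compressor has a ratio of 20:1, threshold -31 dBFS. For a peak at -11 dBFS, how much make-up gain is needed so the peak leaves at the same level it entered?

The peak compresses to -31 + 20/20 = -30 dBFS.
To reach -11 dBFS requires -11 − (-30) = 19 dB of make-up.

19 dB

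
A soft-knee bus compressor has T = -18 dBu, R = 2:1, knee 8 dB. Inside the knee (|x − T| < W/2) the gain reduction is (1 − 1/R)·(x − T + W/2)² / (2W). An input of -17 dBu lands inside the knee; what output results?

x − T + W/2 = -17 − (-18) + 4 = 5.
GR = (1 − 1/2) × 5² / 16 = 0.5 × 25 / 16 = 0.78125 dB.
Output = -17 − 0.78125 = -17.78125 dBu.

-17.78125 dBu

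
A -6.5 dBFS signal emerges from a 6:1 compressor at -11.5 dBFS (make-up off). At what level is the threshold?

-12.5 dBFS

Let T be the threshold. Output overshoot = (input overshoot)/R, so -11.5 − T = (-6.5 − T)/6.
6·(-11.5 − T) = -6.5 − T → 5·T = -69 − (-6.5) = -62.5.
T = -62.5/5 = -12.5 dBFS.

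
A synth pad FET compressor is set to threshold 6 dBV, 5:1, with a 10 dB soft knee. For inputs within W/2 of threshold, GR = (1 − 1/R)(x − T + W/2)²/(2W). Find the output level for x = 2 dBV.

1.96 dBV

x − T + W/2 = 2 − 6 + 5 = 1.
GR = (1 − 1/5) × 1² / 20 = 0.8 × 1 / 20 = 0.04 dB.
Output = 2 − 0.04 = 1.96 dBV.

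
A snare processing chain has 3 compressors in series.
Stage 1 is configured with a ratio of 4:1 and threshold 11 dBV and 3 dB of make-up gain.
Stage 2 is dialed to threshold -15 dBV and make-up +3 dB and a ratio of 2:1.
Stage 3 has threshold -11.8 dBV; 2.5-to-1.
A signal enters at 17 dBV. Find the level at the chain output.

-5.78 dBV

Stage 1: 6 dB above 11 dBV, reduced 4:1 to 1.5 dB above → 12.5 dBV; +3 dB make-up → 15.5 dBV.
Stage 2: overshoot 30.5 dB → 30.5/2 = 15.25 dB → 0.25 dBV; +3 dB make-up → 3.25 dBV.
Stage 3: 3.25 dBV is 15.05 dB over -11.8 dBV; at 2.5:1 that becomes 6.02 dB over, giving -5.78 dBV.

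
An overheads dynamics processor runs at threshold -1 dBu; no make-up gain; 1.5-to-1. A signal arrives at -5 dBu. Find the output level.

-5 dBu is 4 dB below the -1 dBu threshold, so no gain reduction is applied.
Output = input = -5 dBu.

-5 dBu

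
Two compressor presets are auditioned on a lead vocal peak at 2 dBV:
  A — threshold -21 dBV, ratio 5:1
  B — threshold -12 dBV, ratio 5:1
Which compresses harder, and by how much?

A, by 7.2 dB

A: 23 dB over, compressed to 4.6 dB over, so 18.4 dB of GR.
B: 14 dB over, compressed to 2.8 dB over, so 11.2 dB of GR.
A applies 7.2 dB more gain reduction.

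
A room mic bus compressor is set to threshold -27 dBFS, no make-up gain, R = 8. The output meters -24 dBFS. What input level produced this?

-3 dBFS

That's 3 dB above the -27 dBFS threshold.
Before 8:1 compression the overshoot was 3 × 8 = 24 dB, so input = -27 + 24 = -3 dBFS.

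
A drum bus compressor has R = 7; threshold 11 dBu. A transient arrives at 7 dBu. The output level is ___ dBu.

7 dBu is 4 dB below the 11 dBu threshold, so no gain reduction is applied.
Output = input = 7 dBu.

7 dBu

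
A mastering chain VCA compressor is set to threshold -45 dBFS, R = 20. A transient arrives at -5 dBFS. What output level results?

The input is 40 dB above the -45 dBFS threshold.
The 40 dB excess becomes 2 dB after 20:1 reduction.
So the level is -45 + 2 = -43 dBFS.

-43 dBFS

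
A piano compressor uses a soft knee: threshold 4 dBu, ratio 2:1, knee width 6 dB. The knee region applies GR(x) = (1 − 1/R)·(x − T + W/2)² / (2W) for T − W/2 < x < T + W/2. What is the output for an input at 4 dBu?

3.625 dBu

x − T + W/2 = 4 − 4 + 3 = 3.
GR = (1 − 1/2) × 3² / 12 = 0.5 × 9 / 12 = 0.375 dB.
Output = 4 − 0.375 = 3.625 dBu.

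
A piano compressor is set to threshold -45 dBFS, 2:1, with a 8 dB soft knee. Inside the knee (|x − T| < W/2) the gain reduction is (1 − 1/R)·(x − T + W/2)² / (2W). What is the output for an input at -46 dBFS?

-46.28125 dBFS

x − T + W/2 = -46 − (-45) + 4 = 3.
GR = (1 − 1/2) × 3² / 16 = 0.5 × 9 / 16 = 0.28125 dB.
Output = -46 − 0.28125 = -46.28125 dBFS.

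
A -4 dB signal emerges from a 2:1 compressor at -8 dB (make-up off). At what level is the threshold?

Input is 8 dB above T (since output overshoot × R = input overshoot: (-8 − T)·2 = -4 − T gives T = -12 dB).
Check: -12 + (-4 − (-12))/2 = -12 + 4 = -8 dB. ✓

-12 dB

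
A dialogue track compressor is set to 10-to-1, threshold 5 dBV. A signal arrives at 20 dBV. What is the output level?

20 dBV sits 15 dB over threshold.
At 10:1 the overshoot is divided by 10, leaving 1.5 dB above threshold.
So the level is 5 + 1.5 = 6.5 dBV.

6.5 dBV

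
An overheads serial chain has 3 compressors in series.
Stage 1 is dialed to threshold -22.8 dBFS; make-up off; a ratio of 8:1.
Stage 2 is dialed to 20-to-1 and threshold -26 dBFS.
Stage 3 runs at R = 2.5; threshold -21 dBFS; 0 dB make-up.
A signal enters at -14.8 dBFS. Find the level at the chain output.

-25.79 dBFS

Stage 1: overshoot 8 dB → 8/8 = 1 dB → -21.8 dBFS.
Stage 2: -21.8 dBFS is 4.2 dB over -26 dBFS; at 20:1 that becomes 0.21 dB over, giving -25.79 dBFS.
Stage 3: -25.79 dBFS ≤ -21 dBFS, so stage 3 doesn't engage; output -25.79 dBFS.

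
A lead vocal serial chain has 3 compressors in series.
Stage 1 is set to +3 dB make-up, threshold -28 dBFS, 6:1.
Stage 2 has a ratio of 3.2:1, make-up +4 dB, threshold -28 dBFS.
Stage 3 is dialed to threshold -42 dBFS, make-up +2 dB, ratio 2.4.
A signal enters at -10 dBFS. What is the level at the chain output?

Stage 1: 18 dB above -28 dBFS, reduced 6:1 to 3 dB above → -25 dBFS; +3 dB make-up → -22 dBFS.
Stage 2: -22 dBFS is 6 dB over -28 dBFS; at 3.2:1 that becomes 1.875 dB over, giving -26.125 dBFS; +4 dB make-up → -22.125 dBFS.
Stage 3: 19.875 dB above -42 dBFS, reduced 2.4:1 to 8.28125 dB above → -33.71875 dBFS; +2 dB make-up → -31.71875 dBFS.

-31.71875 dBFS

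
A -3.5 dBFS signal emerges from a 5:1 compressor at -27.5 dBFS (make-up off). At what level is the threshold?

Gain reduction = -3.5 − (-27.5) = 24 dB; output overshoot = GR / (R − 1) = 24 / 4 = 6 dB.
Threshold = output − output overshoot = -27.5 − 6 = -33.5 dBFS.

-33.5 dBFS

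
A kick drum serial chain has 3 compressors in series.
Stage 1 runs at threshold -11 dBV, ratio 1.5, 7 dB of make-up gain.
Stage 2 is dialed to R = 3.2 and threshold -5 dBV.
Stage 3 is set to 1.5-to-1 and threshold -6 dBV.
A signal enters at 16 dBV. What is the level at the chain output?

-1.375 dBV

Stage 1: overshoot 27 dB → 27/1.5 = 18 dB → 7 dBV; +7 dB make-up → 14 dBV.
Stage 2: 19 dB above -5 dBV, reduced 3.2:1 to 5.9375 dB above → 0.9375 dBV.
Stage 3: 0.9375 dBV is 6.9375 dB over -6 dBV; at 1.5:1 that becomes 4.625 dB over, giving -1.375 dBV.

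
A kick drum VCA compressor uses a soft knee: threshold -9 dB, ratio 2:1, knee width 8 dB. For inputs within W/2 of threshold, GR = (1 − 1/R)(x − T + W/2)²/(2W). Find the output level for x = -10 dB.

x − T + W/2 = -10 − (-9) + 4 = 3.
GR = (1 − 1/2) × 3² / 16 = 0.5 × 9 / 16 = 0.28125 dB.
Output = -10 − 0.28125 = -10.28125 dB.

-10.28125 dB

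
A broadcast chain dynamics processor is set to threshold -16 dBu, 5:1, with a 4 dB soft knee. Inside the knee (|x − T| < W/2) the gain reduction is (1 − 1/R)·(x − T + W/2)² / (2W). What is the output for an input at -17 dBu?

x − T + W/2 = -17 − (-16) + 2 = 1.
GR = (1 − 1/5) × 1² / 8 = 0.8 × 1 / 8 = 0.1 dB.
Output = -17 − 0.1 = -17.1 dBu.

-17.1 dBu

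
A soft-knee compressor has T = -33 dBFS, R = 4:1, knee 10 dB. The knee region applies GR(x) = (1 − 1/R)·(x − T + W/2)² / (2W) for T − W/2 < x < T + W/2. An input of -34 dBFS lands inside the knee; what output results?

x − T + W/2 = -34 − (-33) + 5 = 4.
GR = (1 − 1/4) × 4² / 20 = 0.75 × 16 / 20 = 0.6 dB.
Output = -34 − 0.6 = -34.6 dBFS.

-34.6 dBFS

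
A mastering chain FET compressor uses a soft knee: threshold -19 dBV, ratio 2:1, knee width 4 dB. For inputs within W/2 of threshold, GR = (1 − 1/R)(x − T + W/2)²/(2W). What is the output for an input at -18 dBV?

x − T + W/2 = -18 − (-19) + 2 = 3.
GR = (1 − 1/2) × 3² / 8 = 0.5 × 9 / 8 = 0.5625 dB.
Output = -18 − 0.5625 = -18.5625 dBV.

-18.5625 dBV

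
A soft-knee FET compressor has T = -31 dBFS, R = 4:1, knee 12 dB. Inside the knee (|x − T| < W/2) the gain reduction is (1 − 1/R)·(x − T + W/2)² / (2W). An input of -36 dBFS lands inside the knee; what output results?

-36.03125 dBFS

x − T + W/2 = -36 − (-31) + 6 = 1.
GR = (1 − 1/4) × 1² / 24 = 0.75 × 1 / 24 = 0.03125 dB.
Output = -36 − 0.03125 = -36.03125 dBFS.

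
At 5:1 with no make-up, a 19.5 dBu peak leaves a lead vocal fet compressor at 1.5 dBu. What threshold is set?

-3 dBu

Let T be the threshold. Output overshoot = (input overshoot)/R, so 1.5 − T = (19.5 − T)/5.
5·(1.5 − T) = 19.5 − T → 4·T = 7.5 − 19.5 = -12.
T = -12/4 = -3 dBu.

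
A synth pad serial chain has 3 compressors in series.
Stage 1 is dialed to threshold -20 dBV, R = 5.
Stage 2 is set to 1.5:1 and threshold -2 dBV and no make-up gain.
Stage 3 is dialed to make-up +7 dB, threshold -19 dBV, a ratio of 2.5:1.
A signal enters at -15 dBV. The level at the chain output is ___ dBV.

Stage 1: overshoot 5 dB → 5/5 = 1 dB → -19 dBV.
Stage 2: below threshold (-19 ≤ -2); passes unchanged; output -19 dBV.
Stage 3: -19 dBV is at or below the -19 dBV threshold — no compression; make-up brings it to -12 dBV.

-12 dBV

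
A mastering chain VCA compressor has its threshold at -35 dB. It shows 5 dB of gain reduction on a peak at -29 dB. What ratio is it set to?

6:1

Input overshoot = -29 − (-35) = 6 dB.
Output overshoot = 6 − 5 = 1 dB.
Ratio = input overshoot / output overshoot = 6 / 1 = 6.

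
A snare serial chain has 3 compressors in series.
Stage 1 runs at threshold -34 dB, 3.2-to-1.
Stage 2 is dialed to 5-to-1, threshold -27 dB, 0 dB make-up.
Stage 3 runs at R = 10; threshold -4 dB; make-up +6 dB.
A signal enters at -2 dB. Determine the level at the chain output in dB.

Stage 1: overshoot 32 dB → 32/3.2 = 10 dB → -24 dB.
Stage 2: overshoot 3 dB → 3/5 = 0.6 dB → -26.4 dB.
Stage 3: -26.4 dB ≤ -4 dB, so stage 3 doesn't engage; make-up brings it to -20.4 dB.

-20.4 dB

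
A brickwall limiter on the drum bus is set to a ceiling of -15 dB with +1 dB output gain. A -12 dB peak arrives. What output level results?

-14 dB

The limiter clamps the peak to its -15 dB ceiling.
Output gain then adds 1 dB: -15 + 1 = -14 dB.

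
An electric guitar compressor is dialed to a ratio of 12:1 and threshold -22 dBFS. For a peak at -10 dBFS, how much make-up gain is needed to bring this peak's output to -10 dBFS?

The peak compresses to -22 + 12/12 = -21 dBFS.
To reach -10 dBFS requires -10 − (-21) = 11 dB of make-up.

11 dB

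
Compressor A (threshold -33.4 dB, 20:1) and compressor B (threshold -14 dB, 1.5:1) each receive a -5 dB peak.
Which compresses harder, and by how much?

A: GR = 28.4 − 28.4/20 = 26.98 dB.
B: GR = 9 − 9/1.5 = 3 dB.
A reduces 23.98 dB more.

A, by 23.98 dB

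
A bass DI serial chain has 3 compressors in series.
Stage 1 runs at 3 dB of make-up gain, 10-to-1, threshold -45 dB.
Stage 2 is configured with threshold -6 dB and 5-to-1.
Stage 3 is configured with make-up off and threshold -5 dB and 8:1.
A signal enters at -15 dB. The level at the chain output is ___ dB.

-39 dB

Stage 1: -15 dB is 30 dB over -45 dB; at 10:1 that becomes 3 dB over, giving -42 dB; +3 dB make-up → -39 dB.
Stage 2: -39 dB ≤ -6 dB, so stage 2 doesn't engage; output -39 dB.
Stage 3: below threshold (-39 ≤ -5); passes unchanged; output -39 dB.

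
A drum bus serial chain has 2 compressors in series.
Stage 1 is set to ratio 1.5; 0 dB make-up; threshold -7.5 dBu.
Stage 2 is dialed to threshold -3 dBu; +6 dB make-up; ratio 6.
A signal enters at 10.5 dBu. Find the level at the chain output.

Stage 1: overshoot 18 dB → 18/1.5 = 12 dB → 4.5 dBu.
Stage 2: 7.5 dB above -3 dBu, reduced 6:1 to 1.25 dB above → -1.75 dBu; +6 dB make-up → 4.25 dBu.

4.25 dBu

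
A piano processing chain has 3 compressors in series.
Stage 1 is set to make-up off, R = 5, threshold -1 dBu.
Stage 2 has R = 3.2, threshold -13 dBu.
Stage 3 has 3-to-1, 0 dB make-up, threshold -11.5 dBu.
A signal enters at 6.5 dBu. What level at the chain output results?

-10.59375 dBu

Stage 1: overshoot 7.5 dB → 7.5/5 = 1.5 dB → 0.5 dBu.
Stage 2: overshoot 13.5 dB → 13.5/3.2 = 4.21875 dB → -8.78125 dBu.
Stage 3: overshoot 2.71875 dB → 2.71875/3 = 0.90625 dB → -10.59375 dBu.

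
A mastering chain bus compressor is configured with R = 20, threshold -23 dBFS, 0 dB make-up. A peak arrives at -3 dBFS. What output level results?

-22 dBFS

The input is 20 dB above the -23 dBFS threshold.
20:1 compression reduces that to 20/20 = 1 dB over.
So the level is -23 + 1 = -22 dBFS.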